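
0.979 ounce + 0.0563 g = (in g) 27.81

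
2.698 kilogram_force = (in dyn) 2.646e+06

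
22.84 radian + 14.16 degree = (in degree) 1323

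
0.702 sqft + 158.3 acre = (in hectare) 64.06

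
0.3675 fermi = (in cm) 3.675e-14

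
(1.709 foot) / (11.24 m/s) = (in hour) 1.287e-05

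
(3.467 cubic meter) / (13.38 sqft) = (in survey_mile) 0.001733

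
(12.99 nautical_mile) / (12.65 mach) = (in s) 5.585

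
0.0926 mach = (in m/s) 31.53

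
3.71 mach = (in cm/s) 1.263e+05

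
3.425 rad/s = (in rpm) 32.71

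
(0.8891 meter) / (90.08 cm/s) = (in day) 1.142e-05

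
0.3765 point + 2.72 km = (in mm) 2.72e+06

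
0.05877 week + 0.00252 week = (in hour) 10.3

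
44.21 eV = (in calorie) 1.693e-18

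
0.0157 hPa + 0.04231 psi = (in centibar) 0.2933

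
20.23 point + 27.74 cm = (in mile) 0.0001768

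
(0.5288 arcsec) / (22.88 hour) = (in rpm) 2.972e-10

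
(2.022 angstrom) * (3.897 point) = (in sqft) 2.992e-12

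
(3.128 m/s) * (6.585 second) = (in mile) 0.0128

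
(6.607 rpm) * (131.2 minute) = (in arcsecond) 1.123e+09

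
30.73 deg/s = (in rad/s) 0.5363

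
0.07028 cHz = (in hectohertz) 7.028e-06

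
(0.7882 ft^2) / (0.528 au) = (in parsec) 3.004e-29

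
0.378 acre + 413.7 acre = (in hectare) 167.6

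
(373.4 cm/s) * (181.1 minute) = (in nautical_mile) 21.91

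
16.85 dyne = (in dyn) 16.85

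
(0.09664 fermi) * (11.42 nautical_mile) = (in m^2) 2.044e-12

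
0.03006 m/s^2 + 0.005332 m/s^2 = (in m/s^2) 0.03539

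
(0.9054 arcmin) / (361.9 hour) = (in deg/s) 1.158e-08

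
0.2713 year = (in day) 99.02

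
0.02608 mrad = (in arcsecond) 5.379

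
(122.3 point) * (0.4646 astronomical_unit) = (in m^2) 2.999e+09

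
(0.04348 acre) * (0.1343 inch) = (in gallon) 158.6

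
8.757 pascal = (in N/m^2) 8.757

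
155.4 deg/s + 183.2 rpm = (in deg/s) 1255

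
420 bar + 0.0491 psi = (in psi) 6092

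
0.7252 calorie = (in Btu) 0.002876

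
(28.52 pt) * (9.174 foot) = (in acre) 6.952e-06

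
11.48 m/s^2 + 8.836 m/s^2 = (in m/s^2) 20.32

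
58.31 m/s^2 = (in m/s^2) 58.31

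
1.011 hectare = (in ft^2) 1.088e+05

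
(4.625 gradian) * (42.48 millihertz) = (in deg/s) 0.1768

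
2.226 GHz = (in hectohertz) 2.226e+07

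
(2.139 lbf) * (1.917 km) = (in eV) 1.138e+23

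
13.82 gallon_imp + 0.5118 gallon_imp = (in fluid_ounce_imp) 2293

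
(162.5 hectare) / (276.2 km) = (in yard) 6.434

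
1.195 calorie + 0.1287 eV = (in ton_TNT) 1.195e-09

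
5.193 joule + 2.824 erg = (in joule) 5.193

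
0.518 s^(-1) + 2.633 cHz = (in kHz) 0.0005443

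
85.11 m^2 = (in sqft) 916.1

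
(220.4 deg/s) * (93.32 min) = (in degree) 1.234e+06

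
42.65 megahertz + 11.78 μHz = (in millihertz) 4.265e+10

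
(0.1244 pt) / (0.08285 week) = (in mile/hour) 1.959e-09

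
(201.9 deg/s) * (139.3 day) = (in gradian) 2.7e+09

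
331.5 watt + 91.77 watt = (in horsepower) 0.5676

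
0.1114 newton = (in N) 0.1114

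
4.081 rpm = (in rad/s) 0.4274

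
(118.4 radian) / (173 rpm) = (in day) 7.564e-05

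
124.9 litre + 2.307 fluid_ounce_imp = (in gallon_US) 33.01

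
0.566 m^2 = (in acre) 0.0001399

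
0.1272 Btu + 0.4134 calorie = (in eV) 8.484e+20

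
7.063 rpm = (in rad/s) 0.7396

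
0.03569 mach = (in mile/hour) 27.18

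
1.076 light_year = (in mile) 6.325e+12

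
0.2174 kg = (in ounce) 7.669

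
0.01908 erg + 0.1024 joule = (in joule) 0.1024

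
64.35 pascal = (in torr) 0.4827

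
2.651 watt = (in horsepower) 0.003555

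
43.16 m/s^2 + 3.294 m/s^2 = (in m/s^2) 46.45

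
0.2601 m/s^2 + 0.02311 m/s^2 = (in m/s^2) 0.2832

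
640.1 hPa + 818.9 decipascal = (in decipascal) 6.409e+05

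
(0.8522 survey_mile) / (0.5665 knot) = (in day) 0.05447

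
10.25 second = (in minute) 0.1708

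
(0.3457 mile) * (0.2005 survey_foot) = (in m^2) 34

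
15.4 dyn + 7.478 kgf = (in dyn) 7.333e+06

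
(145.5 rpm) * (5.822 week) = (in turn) 8.539e+06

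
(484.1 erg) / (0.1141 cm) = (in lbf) 0.009538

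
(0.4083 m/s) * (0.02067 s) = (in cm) 0.844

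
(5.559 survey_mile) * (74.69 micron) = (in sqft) 7.192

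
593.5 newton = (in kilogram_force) 60.52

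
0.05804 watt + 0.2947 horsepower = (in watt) 219.8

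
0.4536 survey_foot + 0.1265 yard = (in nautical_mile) 0.0001371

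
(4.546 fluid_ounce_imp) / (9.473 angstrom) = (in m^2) 1.364e+05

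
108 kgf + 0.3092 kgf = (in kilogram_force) 108.3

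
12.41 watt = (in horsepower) 0.01664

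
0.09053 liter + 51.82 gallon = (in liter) 196.3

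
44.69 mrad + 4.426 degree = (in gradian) 7.763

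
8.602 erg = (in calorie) 2.056e-07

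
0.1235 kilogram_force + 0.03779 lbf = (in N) 1.379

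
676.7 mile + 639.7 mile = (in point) 6.005e+09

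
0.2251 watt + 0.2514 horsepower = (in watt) 187.7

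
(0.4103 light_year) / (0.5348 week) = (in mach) 3.525e+07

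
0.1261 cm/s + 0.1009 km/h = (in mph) 0.06552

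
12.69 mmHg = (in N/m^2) 1692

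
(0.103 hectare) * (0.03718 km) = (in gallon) 1.012e+07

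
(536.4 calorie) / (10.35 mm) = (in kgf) 2.211e+04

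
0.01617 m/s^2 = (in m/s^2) 0.01617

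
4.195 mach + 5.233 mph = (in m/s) 1431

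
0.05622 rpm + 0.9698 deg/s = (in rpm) 0.2179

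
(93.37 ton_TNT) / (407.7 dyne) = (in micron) 9.582e+19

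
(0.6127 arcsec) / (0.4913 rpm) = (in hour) 1.604e-08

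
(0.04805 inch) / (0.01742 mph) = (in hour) 4.353e-05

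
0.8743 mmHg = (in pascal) 116.6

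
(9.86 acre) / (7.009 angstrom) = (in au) 380.6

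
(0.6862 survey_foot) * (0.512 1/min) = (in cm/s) 0.1785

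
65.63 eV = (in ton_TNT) 2.513e-27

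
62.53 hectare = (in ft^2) 6.731e+06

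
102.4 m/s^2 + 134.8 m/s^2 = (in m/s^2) 237.2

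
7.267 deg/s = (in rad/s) 0.1268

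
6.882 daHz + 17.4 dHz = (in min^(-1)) 4234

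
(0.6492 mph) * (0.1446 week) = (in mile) 15.77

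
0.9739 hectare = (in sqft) 1.048e+05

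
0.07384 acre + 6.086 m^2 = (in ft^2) 3282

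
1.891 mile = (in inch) 1.198e+05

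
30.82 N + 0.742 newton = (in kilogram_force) 3.218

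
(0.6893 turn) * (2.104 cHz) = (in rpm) 0.8702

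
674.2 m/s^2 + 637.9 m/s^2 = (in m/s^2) 1312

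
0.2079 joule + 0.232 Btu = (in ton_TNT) 5.855e-08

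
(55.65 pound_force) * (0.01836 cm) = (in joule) 0.04545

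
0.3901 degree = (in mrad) 6.809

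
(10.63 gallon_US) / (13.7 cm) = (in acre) 7.258e-05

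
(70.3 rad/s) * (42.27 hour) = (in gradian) 6.81e+08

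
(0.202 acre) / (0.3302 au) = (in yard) 1.81e-08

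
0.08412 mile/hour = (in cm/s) 3.761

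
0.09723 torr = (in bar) 0.0001296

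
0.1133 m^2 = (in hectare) 1.133e-05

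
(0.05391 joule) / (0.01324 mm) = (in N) 4072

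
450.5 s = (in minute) 7.508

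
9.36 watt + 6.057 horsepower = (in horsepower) 6.07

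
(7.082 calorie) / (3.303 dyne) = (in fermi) 8.971e+20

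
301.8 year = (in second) 9.518e+09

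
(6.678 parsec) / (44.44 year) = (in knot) 2.858e+08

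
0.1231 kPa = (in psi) 0.01785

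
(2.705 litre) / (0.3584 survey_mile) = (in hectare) 4.69e-10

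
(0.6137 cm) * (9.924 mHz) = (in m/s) 6.09e-05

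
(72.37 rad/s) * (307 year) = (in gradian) 4.461e+13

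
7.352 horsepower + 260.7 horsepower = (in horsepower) 268.1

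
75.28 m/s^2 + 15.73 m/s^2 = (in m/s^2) 91.01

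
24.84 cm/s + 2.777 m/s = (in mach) 0.008885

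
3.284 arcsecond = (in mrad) 0.01592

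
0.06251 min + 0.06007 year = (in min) 3.157e+04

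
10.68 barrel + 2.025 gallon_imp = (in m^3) 1.707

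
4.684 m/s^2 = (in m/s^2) 4.684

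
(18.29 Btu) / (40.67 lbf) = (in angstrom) 1.067e+12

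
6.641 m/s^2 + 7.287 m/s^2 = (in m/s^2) 13.93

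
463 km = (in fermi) 4.63e+20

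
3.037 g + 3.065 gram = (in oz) 0.2152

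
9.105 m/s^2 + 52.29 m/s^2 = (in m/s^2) 61.39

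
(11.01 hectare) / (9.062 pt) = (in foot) 1.13e+08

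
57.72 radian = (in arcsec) 1.191e+07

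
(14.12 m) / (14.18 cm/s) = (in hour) 0.02766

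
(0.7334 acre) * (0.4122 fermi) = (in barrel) 7.695e-12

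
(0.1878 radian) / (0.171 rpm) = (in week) 1.734e-05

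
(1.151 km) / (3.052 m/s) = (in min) 6.285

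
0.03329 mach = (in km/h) 40.81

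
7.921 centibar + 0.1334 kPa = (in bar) 0.08054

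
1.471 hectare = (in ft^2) 1.583e+05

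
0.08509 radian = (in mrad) 85.09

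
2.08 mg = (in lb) 4.586e-06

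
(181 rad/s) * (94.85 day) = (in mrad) 1.483e+12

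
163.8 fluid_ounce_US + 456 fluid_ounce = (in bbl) 0.1153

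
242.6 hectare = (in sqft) 2.611e+07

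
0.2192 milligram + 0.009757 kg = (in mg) 9757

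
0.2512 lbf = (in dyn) 1.117e+05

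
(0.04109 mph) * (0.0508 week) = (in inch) 2.222e+04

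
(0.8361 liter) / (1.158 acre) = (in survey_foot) 5.854e-07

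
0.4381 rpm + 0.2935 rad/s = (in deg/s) 19.44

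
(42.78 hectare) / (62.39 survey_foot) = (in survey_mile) 13.98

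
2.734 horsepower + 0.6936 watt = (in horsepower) 2.735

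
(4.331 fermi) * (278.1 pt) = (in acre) 1.05e-19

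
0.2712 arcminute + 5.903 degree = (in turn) 0.01641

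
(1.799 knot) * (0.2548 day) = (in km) 20.37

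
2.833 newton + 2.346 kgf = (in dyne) 2.584e+06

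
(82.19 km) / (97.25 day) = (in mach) 2.873e-05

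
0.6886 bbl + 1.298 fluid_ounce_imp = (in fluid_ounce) 3703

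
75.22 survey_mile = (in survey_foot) 3.972e+05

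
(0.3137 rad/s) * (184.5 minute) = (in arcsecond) 7.163e+08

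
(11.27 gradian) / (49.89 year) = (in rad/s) 1.125e-10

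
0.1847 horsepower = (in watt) 137.7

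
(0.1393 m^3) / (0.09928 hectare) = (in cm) 0.01403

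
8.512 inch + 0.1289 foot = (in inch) 10.06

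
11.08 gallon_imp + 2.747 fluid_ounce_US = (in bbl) 0.3173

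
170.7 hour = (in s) 6.145e+05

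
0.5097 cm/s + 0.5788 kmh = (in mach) 0.0004872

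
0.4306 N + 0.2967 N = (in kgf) 0.07416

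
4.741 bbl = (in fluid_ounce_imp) 2.653e+04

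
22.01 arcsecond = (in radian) 0.0001067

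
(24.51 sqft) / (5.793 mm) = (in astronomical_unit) 2.628e-09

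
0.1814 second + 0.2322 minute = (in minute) 0.2352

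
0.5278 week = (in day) 3.695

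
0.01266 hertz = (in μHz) 1.266e+04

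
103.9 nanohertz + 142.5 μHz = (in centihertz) 0.01426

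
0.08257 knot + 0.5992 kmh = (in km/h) 0.7521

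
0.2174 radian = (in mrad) 217.4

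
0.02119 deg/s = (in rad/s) 0.0003698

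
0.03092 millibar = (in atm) 3.052e-05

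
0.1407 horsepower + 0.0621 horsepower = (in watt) 151.2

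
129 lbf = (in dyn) 5.738e+07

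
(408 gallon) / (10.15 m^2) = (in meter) 0.1522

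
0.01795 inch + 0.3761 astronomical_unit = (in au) 0.3761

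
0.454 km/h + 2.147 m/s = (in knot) 4.419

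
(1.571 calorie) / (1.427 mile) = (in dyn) 286.2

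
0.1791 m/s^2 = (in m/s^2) 0.1791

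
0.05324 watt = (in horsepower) 7.14e-05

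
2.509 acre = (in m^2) 1.015e+04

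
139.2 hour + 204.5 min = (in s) 5.134e+05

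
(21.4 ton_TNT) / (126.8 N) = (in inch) 2.78e+10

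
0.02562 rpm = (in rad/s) 0.002683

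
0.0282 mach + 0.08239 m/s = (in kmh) 34.86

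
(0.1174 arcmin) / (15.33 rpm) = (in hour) 5.909e-09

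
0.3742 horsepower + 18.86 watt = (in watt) 297.9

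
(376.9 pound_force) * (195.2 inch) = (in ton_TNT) 1.987e-06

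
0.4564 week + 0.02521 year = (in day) 12.4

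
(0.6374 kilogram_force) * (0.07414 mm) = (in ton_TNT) 1.108e-13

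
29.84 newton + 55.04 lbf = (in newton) 274.7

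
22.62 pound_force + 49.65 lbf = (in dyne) 3.215e+07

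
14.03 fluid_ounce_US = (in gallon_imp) 0.09127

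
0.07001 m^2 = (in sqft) 0.7536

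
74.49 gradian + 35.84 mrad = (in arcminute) 4146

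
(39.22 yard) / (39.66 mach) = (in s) 0.002656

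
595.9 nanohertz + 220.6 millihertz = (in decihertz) 2.206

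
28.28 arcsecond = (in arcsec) 28.28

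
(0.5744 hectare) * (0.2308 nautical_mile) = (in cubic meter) 2.455e+06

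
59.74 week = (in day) 418.2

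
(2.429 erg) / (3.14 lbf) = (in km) 1.739e-11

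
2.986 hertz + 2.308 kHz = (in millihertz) 2.311e+06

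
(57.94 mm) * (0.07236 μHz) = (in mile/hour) 9.378e-09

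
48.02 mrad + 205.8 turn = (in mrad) 1.293e+06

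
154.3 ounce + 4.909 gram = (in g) 4379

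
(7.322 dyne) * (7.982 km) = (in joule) 0.5844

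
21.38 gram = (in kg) 0.02138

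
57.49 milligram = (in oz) 0.002028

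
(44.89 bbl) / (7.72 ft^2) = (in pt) 2.821e+04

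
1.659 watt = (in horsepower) 0.002225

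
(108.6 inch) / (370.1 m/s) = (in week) 1.232e-08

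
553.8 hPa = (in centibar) 55.38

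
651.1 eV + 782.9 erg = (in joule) 7.829e-05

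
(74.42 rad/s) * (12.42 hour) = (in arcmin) 1.144e+10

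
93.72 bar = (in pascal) 9.372e+06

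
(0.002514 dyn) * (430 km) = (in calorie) 0.002584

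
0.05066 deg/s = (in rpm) 0.008443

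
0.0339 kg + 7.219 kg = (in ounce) 255.8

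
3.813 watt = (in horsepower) 0.005113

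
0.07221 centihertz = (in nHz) 7.221e+05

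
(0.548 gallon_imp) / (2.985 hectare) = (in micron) 0.08346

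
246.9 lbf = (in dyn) 1.098e+08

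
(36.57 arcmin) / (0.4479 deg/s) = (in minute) 0.02268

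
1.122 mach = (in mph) 854.6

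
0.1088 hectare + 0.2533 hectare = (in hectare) 0.3621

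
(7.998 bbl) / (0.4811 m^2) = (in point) 7492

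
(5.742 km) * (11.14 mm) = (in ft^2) 688.5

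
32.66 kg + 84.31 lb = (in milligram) 7.09e+07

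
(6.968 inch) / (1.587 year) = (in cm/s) 3.536e-07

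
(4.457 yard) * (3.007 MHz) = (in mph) 2.741e+07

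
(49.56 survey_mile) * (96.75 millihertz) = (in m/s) 7717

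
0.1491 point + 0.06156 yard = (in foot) 0.1849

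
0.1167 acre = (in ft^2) 5083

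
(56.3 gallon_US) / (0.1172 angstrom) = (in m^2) 1.818e+10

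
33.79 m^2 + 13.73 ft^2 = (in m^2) 35.07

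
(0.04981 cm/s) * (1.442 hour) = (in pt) 7330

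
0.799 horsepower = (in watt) 595.8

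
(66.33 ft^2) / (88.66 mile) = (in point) 0.1224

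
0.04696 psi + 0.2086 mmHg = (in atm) 0.00347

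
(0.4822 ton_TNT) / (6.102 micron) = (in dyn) 3.306e+19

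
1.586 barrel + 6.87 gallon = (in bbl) 1.75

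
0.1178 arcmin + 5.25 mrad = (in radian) 0.005284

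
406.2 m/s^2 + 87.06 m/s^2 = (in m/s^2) 493.3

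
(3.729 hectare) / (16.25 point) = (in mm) 6.505e+09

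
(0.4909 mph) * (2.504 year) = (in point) 4.912e+10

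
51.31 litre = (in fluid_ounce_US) 1735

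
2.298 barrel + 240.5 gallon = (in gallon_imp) 280.6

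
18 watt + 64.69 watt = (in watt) 82.69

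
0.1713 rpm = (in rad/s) 0.01794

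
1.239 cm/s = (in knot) 0.02408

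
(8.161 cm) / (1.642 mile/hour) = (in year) 3.525e-09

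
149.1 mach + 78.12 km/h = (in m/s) 5.079e+04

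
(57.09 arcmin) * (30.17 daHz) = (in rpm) 47.84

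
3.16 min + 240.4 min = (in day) 0.1691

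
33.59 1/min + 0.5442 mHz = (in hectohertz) 0.005604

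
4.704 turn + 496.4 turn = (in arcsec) 6.494e+08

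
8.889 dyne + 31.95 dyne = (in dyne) 40.84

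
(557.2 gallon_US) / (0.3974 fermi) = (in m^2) 5.308e+15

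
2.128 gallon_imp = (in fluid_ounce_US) 327.1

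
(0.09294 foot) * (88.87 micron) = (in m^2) 2.518e-06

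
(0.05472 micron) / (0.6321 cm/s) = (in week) 1.431e-11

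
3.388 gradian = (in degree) 3.049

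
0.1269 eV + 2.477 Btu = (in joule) 2613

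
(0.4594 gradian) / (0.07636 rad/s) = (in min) 0.001575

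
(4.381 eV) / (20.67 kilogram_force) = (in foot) 1.136e-20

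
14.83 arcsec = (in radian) 7.19e-05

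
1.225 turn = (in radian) 7.697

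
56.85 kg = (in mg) 5.685e+07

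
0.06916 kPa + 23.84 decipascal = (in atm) 0.0007061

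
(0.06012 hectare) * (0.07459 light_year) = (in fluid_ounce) 1.435e+22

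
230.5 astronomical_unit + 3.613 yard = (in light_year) 0.003645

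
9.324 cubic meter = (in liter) 9324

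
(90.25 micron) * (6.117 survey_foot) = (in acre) 4.158e-08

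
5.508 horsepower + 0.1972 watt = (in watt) 4108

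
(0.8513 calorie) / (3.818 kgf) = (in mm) 95.13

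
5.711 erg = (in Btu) 5.413e-10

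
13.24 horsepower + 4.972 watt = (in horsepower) 13.25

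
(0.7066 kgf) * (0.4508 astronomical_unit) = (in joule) 4.673e+11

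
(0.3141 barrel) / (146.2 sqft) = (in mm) 3.677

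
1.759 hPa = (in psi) 0.02551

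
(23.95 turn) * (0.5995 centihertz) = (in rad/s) 0.9021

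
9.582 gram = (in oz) 0.338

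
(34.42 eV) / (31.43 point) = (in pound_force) 1.118e-16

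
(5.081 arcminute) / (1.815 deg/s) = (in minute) 0.0007776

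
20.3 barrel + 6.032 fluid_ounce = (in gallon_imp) 710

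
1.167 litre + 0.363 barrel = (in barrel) 0.3703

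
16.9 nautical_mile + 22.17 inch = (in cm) 3.13e+06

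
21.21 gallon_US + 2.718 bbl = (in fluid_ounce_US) 1.733e+04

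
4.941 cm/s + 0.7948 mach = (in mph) 605.5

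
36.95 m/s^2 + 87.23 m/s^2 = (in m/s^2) 124.2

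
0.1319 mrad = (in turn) 2.099e-05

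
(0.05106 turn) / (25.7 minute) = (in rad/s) 0.0002081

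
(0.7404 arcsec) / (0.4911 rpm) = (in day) 8.078e-10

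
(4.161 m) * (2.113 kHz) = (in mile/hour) 1.967e+04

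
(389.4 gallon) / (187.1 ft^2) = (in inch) 3.339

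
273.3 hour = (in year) 0.0312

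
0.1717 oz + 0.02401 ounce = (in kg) 0.005548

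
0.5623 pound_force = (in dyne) 2.501e+05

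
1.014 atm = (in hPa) 1027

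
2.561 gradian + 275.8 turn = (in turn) 275.8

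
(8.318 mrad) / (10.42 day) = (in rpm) 8.823e-08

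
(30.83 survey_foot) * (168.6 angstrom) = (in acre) 3.915e-11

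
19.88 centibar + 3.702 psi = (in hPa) 454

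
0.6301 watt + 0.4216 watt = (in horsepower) 0.00141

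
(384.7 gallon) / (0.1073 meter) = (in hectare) 0.001357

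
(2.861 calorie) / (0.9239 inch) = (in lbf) 114.7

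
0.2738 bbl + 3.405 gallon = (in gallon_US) 14.9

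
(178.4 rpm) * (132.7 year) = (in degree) 4.479e+12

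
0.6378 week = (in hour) 107.2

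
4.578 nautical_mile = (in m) 8478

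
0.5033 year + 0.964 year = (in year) 1.467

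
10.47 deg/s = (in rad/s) 0.1827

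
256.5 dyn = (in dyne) 256.5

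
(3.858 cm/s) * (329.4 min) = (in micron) 7.625e+08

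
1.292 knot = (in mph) 1.487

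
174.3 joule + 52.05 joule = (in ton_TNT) 5.41e-08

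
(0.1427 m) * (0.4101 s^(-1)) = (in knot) 0.1138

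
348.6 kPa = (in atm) 3.44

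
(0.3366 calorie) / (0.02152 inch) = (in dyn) 2.576e+08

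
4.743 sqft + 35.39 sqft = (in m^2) 3.728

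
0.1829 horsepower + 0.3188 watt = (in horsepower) 0.1833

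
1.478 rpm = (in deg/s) 8.868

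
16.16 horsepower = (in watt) 1.205e+04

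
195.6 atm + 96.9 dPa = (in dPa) 1.982e+08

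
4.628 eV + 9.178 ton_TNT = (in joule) 3.84e+10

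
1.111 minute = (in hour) 0.01852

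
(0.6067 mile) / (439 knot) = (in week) 7.148e-06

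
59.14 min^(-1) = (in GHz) 9.857e-10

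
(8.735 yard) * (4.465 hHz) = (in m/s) 3566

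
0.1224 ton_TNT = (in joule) 5.121e+08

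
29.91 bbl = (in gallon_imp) 1046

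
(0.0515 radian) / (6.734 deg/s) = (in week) 7.245e-07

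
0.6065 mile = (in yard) 1067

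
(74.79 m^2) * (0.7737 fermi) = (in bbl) 3.64e-13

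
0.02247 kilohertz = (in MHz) 2.247e-05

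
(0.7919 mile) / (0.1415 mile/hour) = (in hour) 5.596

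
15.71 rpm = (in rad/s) 1.645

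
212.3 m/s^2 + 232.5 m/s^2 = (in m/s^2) 444.8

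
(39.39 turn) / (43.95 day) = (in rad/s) 6.518e-05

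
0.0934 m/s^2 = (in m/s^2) 0.0934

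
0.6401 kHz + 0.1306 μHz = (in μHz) 6.401e+08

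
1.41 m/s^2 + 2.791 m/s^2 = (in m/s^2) 4.201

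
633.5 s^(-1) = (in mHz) 6.335e+05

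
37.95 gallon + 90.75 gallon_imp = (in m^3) 0.5562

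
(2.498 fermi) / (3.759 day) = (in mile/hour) 1.721e-20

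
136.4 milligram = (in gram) 0.1364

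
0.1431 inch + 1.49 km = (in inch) 5.866e+04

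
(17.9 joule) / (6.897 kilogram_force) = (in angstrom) 2.647e+09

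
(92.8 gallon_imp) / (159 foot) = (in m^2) 0.008705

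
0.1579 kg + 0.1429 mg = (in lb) 0.3481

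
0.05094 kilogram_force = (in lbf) 0.1123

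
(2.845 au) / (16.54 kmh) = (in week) 1.532e+05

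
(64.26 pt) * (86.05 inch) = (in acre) 1.224e-05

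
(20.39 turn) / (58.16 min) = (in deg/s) 2.104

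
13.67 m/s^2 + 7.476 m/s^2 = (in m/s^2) 21.15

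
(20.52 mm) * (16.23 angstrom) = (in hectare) 3.33e-15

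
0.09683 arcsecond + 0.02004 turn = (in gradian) 8.016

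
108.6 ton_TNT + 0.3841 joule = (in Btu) 4.307e+08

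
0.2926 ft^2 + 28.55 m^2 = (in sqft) 307.6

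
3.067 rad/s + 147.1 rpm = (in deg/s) 1058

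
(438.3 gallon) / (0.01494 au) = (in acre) 1.834e-13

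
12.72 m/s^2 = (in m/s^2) 12.72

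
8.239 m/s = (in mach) 0.0242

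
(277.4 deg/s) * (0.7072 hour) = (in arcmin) 4.237e+07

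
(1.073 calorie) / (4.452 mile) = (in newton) 0.0006266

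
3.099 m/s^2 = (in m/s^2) 3.099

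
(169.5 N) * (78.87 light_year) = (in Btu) 1.199e+17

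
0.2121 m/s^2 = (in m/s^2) 0.2121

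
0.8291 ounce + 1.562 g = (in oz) 0.8842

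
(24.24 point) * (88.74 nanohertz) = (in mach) 2.229e-12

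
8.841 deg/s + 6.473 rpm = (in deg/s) 47.68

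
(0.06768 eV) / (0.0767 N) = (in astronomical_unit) 9.45e-31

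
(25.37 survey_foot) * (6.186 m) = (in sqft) 514.9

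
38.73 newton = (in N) 38.73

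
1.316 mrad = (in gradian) 0.08378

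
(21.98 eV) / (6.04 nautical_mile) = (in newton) 3.148e-22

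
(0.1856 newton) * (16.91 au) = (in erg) 4.695e+18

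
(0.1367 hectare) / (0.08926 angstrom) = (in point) 4.341e+17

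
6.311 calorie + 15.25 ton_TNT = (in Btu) 6.048e+07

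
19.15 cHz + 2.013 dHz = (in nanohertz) 3.928e+08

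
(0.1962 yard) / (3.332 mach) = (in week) 2.615e-10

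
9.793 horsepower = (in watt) 7303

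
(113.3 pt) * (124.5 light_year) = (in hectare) 4.708e+12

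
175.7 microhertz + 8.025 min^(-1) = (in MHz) 1.339e-07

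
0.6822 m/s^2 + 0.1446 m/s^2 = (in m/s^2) 0.8268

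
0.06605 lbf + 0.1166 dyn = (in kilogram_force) 0.02996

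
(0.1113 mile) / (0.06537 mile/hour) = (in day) 0.07094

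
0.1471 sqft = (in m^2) 0.01367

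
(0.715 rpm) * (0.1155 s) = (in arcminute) 29.73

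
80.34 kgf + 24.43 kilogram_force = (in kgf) 104.8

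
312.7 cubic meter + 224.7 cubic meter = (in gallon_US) 1.42e+05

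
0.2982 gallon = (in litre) 1.129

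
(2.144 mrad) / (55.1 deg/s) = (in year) 7.07e-11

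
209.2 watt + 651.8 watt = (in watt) 861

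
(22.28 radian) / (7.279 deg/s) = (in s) 175.4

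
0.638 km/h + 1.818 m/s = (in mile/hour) 4.463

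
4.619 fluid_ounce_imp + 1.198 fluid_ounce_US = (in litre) 0.1667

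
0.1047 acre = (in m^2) 423.7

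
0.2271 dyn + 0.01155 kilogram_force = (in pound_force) 0.02546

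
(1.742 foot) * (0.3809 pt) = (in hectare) 7.135e-09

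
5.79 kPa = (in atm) 0.05714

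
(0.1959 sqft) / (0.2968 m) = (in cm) 6.132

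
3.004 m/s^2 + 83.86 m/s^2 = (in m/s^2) 86.86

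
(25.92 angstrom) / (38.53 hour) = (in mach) 5.488e-17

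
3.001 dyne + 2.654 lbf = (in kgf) 1.204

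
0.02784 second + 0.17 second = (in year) 6.273e-09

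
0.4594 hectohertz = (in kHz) 0.04594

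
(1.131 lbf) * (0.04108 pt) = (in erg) 729.1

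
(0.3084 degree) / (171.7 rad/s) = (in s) 3.135e-05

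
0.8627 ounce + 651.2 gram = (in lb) 1.49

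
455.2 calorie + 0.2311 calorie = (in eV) 1.189e+22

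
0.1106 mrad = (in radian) 0.0001106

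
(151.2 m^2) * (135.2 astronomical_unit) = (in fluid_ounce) 1.034e+20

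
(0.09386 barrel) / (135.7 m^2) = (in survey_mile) 6.833e-08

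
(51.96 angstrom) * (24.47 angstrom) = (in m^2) 1.271e-17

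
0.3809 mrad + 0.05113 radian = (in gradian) 3.279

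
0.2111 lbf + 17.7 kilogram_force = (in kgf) 17.8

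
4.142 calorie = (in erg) 1.733e+08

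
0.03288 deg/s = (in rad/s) 0.0005739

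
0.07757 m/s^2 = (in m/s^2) 0.07757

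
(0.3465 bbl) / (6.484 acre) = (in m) 2.099e-06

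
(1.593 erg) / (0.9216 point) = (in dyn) 49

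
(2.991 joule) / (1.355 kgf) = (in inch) 8.862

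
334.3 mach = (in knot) 2.213e+05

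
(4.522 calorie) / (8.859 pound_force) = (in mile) 0.0002983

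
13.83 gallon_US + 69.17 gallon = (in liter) 314.2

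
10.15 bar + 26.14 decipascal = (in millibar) 1.015e+04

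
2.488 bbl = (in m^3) 0.3956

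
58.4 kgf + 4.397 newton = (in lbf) 129.7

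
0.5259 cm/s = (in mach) 1.544e-05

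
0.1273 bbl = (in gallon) 5.347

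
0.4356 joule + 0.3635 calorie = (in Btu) 0.001854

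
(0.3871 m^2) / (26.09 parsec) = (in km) 4.808e-22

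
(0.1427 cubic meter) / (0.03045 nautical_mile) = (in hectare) 2.53e-07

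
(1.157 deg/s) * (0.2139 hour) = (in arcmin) 5.346e+04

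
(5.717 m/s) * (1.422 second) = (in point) 2.304e+04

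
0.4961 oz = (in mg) 1.406e+04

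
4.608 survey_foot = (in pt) 3981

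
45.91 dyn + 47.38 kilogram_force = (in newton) 464.6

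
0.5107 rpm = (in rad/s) 0.05348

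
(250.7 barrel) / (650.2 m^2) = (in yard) 0.06704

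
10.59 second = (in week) 1.751e-05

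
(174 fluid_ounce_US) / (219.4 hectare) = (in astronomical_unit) 1.568e-20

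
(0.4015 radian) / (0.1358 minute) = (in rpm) 0.4706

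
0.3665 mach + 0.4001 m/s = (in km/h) 450.7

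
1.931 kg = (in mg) 1.931e+06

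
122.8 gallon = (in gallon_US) 122.8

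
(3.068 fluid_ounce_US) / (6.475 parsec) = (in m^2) 4.541e-22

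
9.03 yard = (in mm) 8257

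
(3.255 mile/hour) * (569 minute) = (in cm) 4.968e+06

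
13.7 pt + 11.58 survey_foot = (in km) 0.003534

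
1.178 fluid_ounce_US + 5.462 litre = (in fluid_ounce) 185.9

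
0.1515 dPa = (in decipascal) 0.1515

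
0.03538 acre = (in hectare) 0.01432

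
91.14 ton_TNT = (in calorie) 9.114e+10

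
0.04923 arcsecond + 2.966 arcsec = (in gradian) 0.0009306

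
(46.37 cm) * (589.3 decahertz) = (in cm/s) 2.733e+05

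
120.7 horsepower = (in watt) 9.001e+04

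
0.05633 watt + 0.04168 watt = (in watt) 0.09801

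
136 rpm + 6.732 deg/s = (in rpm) 137.1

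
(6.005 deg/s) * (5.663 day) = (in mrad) 5.128e+07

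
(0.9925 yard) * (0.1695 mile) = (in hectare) 0.02476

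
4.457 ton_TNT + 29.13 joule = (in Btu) 1.767e+07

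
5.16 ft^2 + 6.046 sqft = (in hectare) 0.0001041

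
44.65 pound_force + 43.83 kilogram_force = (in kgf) 64.08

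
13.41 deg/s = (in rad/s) 0.234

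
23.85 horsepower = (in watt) 1.778e+04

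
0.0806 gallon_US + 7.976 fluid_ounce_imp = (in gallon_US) 0.1405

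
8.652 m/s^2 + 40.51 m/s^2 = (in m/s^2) 49.16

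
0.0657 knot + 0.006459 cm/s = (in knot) 0.06583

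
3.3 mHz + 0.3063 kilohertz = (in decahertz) 30.63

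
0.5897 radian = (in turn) 0.09385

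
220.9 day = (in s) 1.909e+07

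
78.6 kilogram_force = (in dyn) 7.708e+07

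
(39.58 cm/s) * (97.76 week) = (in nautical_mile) 1.264e+04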